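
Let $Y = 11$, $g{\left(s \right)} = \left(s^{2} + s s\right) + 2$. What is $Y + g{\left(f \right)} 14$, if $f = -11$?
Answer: $3427$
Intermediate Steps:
$g{\left(s \right)} = 2 + 2 s^{2}$ ($g{\left(s \right)} = \left(s^{2} + s^{2}\right) + 2 = 2 s^{2} + 2 = 2 + 2 s^{2}$)
$Y + g{\left(f \right)} 14 = 11 + \left(2 + 2 \left(-11\right)^{2}\right) 14 = 11 + \left(2 + 2 \cdot 121\right) 14 = 11 + \left(2 + 242\right) 14 = 11 + 244 \cdot 14 = 11 + 3416 = 3427$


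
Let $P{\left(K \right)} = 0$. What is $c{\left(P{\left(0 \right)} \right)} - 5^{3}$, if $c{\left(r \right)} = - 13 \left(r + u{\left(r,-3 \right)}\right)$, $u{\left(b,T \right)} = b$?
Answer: $-125$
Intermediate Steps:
$c{\left(r \right)} = - 26 r$ ($c{\left(r \right)} = - 13 \left(r + r\right) = - 13 \cdot 2 r = - 26 r$)
$c{\left(P{\left(0 \right)} \right)} - 5^{3} = \left(-26\right) 0 - 5^{3} = 0 - 125 = -125$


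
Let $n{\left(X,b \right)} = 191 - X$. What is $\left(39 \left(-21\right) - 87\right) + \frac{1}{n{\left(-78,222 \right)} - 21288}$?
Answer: $- \frac{19043215}{21019} \approx -906.0$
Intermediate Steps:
$\left(39 \left(-21\right) - 87\right) + \frac{1}{n{\left(-78,222 \right)} - 21288} = \left(39 \left(-21\right) - 87\right) + \frac{1}{\left(191 - -78\right) - 21288} = \left(-819 - 87\right) + \frac{1}{\left(191 + 78\right) - 21288} = -906 + \frac{1}{269 - 21288} = -906 + \frac{1}{-21019} = -906 - \frac{1}{21019} = - \frac{19043215}{21019}$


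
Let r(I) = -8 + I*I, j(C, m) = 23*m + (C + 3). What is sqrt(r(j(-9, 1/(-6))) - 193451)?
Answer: I*sqrt(6961043)/6 ≈ 439.73*I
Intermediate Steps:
j(C, m) = 3 + C + 23*m (j(C, m) = 23*m + (3 + C) = 3 + C + 23*m)
r(I) = -8 + I**2
sqrt(r(j(-9, 1/(-6))) - 193451) = sqrt((-8 + (3 - 9 + 23/(-6))**2) - 193451) = sqrt((-8 + (3 - 9 + 23*(-1/6))**2) - 193451) = sqrt((-8 + (3 - 9 - 23/6)**2) - 193451) = sqrt((-8 + (-59/6)**2) - 193451) = sqrt((-8 + 3481/36) - 193451) = sqrt(3193/36 - 193451) = sqrt(-6961043/36) = I*sqrt(6961043)/6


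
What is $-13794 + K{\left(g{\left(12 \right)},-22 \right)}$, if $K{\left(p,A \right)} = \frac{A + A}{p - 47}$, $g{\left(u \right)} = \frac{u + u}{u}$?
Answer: $- \frac{620686}{45} \approx -13793.0$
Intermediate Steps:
$g{\left(u \right)} = 2$ ($g{\left(u \right)} = \frac{2 u}{u} = 2$)
$K{\left(p,A \right)} = \frac{2 A}{-47 + p}$
$-13794 + K{\left(g{\left(12 \right)},-22 \right)} = -13794 + 2 \left(-22\right) \frac{1}{-47 + 2} = -13794 + 2 \left(-22\right) \frac{1}{-45} = -13794 + 2 \left(-22\right) \left(- \frac{1}{45}\right) = -13794 + \frac{44}{45} = - \frac{620686}{45}$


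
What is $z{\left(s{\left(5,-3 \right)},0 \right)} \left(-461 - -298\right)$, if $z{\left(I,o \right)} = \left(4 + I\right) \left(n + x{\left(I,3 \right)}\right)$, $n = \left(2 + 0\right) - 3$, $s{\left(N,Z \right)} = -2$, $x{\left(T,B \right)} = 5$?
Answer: $-1304$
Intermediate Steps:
$n = -1$ ($n = 2 - 3 = -1$)
$z{\left(I,o \right)} = 16 + 4 I$ ($z{\left(I,o \right)} = \left(4 + I\right) \left(-1 + 5\right) = \left(4 + I\right) 4 = 16 + 4 I$)
$z{\left(s{\left(5,-3 \right)},0 \right)} \left(-461 - -298\right) = \left(16 + 4 \left(-2\right)\right) \left(-461 - -298\right) = \left(16 - 8\right) \left(-461 + 298\right) = 8 \left(-163\right) = -1304$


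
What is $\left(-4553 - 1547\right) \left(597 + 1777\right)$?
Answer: $-14481400$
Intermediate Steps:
$\left(-4553 - 1547\right) \left(597 + 1777\right) = \left(-6100\right) 2374 = -14481400$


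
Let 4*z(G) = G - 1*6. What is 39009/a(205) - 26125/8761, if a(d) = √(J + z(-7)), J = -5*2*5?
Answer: -26125/8761 - 26006*I*√213/71 ≈ -2.982 - 5345.7*I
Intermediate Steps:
z(G) = -3/2 + G/4 (z(G) = (G - 1*6)/4 = (G - 6)/4 = (-6 + G)/4 = -3/2 + G/4)
J = -50 (J = -10*5 = -50)
a(d) = I*√213/2 (a(d) = √(-50 + (-3/2 + (¼)*(-7))) = √(-50 + (-3/2 - 7/4)) = √(-50 - 13/4) = √(-213/4) = I*√213/2)
39009/a(205) - 26125/8761 = 39009/((I*√213/2)) - 26125/8761 = 39009*(-2*I*√213/213) - 26125*1/8761 = -26006*I*√213/71 - 26125/8761 = -26125/8761 - 26006*I*√213/71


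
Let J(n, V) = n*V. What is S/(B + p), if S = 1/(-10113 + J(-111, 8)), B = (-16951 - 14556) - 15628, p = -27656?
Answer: 1/822775791 ≈ 1.2154e-9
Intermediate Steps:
B = -47135 (B = -31507 - 15628 = -47135)
J(n, V) = V*n
S = -1/11001 (S = 1/(-10113 + 8*(-111)) = 1/(-10113 - 888) = 1/(-11001) = -1/11001 ≈ -9.0901e-5)
S/(B + p) = -1/(11001*(-47135 - 27656)) = -1/11001/(-74791) = -1/11001*(-1/74791) = 1/822775791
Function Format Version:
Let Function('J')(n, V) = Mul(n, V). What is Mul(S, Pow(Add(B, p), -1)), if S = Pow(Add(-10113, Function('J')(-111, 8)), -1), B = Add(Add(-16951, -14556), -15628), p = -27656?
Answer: Rational(1, 822775791) ≈ 1.2154e-9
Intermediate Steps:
B = -47135 (B = Add(-31507, -15628) = -47135)
Function('J')(n, V) = Mul(V, n)
S = Rational(-1, 11001) (S = Pow(Add(-10113, Mul(8, -111)), -1) = Pow(Add(-10113, -888), -1) = Pow(-11001, -1) = Rational(-1, 11001) ≈ -9.0901e-5)
Mul(S, Pow(Add(B, p), -1)) = Mul(Rational(-1, 11001), Pow(Add(-47135, -27656), -1)) = Mul(Rational(-1, 11001), Pow(-74791, -1)) = Mul(Rational(-1, 11001), Rational(-1, 74791)) = Rational(1, 822775791)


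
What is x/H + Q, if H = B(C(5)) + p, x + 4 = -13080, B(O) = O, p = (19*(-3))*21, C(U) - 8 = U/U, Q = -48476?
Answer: -14394101/297 ≈ -48465.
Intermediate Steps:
C(U) = 9 (C(U) = 8 + U/U = 8 + 1 = 9)
p = -1197 (p = -57*21 = -1197)
x = -13084 (x = -4 - 13080 = -13084)
H = -1188 (H = 9 - 1197 = -1188)
x/H + Q = -13084/(-1188) - 48476 = -13084*(-1/1188) - 48476 = 3271/297 - 48476 = -14394101/297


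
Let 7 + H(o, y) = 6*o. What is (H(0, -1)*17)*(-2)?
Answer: 238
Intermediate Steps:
H(o, y) = -7 + 6*o
(H(0, -1)*17)*(-2) = ((-7 + 6*0)*17)*(-2) = ((-7 + 0)*17)*(-2) = -7*17*(-2) = -119*(-2) = 238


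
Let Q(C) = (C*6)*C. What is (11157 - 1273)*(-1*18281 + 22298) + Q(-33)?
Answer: 39710562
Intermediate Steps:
Q(C) = 6*C² (Q(C) = (6*C)*C = 6*C²)
(11157 - 1273)*(-1*18281 + 22298) + Q(-33) = (11157 - 1273)*(-1*18281 + 22298) + 6*(-33)² = 9884*(-18281 + 22298) + 6*1089 = 9884*4017 + 6534 = 39704028 + 6534 = 39710562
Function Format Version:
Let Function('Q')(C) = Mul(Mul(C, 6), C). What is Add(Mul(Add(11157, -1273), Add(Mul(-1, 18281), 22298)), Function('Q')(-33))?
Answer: 39710562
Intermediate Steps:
Function('Q')(C) = Mul(6, Pow(C, 2)) (Function('Q')(C) = Mul(Mul(6, C), C) = Mul(6, Pow(C, 2)))
Add(Mul(Add(11157, -1273), Add(Mul(-1, 18281), 22298)), Function('Q')(-33)) = Add(Mul(Add(11157, -1273), Add(Mul(-1, 18281), 22298)), Mul(6, Pow(-33, 2))) = Add(Mul(9884, Add(-18281, 22298)), Mul(6, 1089)) = Add(Mul(9884, 4017), 6534) = Add(39704028, 6534) = 39710562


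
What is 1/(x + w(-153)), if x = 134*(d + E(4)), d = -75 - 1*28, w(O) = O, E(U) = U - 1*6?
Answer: -1/14223 ≈ -7.0309e-5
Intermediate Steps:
E(U) = -6 + U (E(U) = U - 6 = -6 + U)
d = -103 (d = -75 - 28 = -103)
x = -14070 (x = 134*(-103 + (-6 + 4)) = 134*(-103 - 2) = 134*(-105) = -14070)
1/(x + w(-153)) = 1/(-14070 - 153) = 1/(-14223) = -1/14223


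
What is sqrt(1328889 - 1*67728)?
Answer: 3*sqrt(140129) ≈ 1123.0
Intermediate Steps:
sqrt(1328889 - 1*67728) = sqrt(1328889 - 67728) = sqrt(1261161) = 3*sqrt(140129)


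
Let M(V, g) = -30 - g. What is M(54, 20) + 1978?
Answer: 1928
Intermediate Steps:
M(54, 20) + 1978 = (-30 - 1*20) + 1978 = (-30 - 20) + 1978 = -50 + 1978 = 1928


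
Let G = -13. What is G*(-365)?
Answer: 4745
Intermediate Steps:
G*(-365) = -13*(-365) = 4745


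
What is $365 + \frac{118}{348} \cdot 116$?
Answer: $\frac{1213}{3} \approx 404.33$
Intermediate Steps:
$365 + \frac{118}{348} \cdot 116 = 365 + 118 \cdot \frac{1}{348} \cdot 116 = 365 + \frac{59}{174} \cdot 116 = 365 + \frac{118}{3} = \frac{1213}{3}$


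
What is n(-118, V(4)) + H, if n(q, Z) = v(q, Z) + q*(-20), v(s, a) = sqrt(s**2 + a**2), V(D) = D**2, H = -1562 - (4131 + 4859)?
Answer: -8192 + 2*sqrt(3545) ≈ -8072.9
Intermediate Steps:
H = -10552 (H = -1562 - 1*8990 = -1562 - 8990 = -10552)
v(s, a) = sqrt(a**2 + s**2)
n(q, Z) = sqrt(Z**2 + q**2) - 20*q (n(q, Z) = sqrt(Z**2 + q**2) + q*(-20) = sqrt(Z**2 + q**2) - 20*q)
n(-118, V(4)) + H = (sqrt((4**2)**2 + (-118)**2) - 20*(-118)) - 10552 = (sqrt(16**2 + 13924) + 2360) - 10552 = (sqrt(256 + 13924) + 2360) - 10552 = (sqrt(14180) + 2360) - 10552 = (2*sqrt(3545) + 2360) - 10552 = (2360 + 2*sqrt(3545)) - 10552 = -8192 + 2*sqrt(3545)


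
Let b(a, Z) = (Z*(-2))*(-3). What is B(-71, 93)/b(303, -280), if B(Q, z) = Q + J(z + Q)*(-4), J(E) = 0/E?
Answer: 71/1680 ≈ 0.042262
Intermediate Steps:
J(E) = 0
b(a, Z) = 6*Z (b(a, Z) = -2*Z*(-3) = 6*Z)
B(Q, z) = Q (B(Q, z) = Q + 0*(-4) = Q + 0 = Q)
B(-71, 93)/b(303, -280) = -71/(6*(-280)) = -71/(-1680) = -71*(-1/1680) = 71/1680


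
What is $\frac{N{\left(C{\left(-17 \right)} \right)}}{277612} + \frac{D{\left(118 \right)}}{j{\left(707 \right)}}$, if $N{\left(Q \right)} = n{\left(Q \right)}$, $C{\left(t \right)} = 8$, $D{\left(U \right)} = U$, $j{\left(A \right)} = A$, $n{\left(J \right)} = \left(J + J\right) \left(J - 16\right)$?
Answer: $\frac{8166930}{49067921} \approx 0.16644$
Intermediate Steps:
$n{\left(J \right)} = 2 J \left(-16 + J\right)$
$N{\left(Q \right)} = 2 Q \left(-16 + Q\right)$
$\frac{N{\left(C{\left(-17 \right)} \right)}}{277612} + \frac{D{\left(118 \right)}}{j{\left(707 \right)}} = \frac{2 \cdot 8 \left(-16 + 8\right)}{277612} + \frac{118}{707} = 2 \cdot 8 \left(-8\right) \frac{1}{277612} + 118 \cdot \frac{1}{707} = \left(-128\right) \frac{1}{277612} + \frac{118}{707} = - \frac{32}{69403} + \frac{118}{707} = \frac{8166930}{49067921}$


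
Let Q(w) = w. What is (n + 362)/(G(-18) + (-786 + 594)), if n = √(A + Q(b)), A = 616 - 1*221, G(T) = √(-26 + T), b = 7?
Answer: -17376/9227 - 48*√402/9227 - 181*I*√11/9227 - I*√4422/18454 ≈ -1.9875 - 0.068663*I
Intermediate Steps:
A = 395 (A = 616 - 221 = 395)
n = √402 (n = √(395 + 7) = √402 ≈ 20.050)
(n + 362)/(G(-18) + (-786 + 594)) = (√402 + 362)/(√(-26 - 18) + (-786 + 594)) = (362 + √402)/(√(-44) - 192) = (362 + √402)/(2*I*√11 - 192) = (362 + √402)/(-192 + 2*I*√11)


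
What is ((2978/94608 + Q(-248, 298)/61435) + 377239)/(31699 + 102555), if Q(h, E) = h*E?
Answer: 1096298865978259/390158400954960 ≈ 2.8099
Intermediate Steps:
Q(h, E) = E*h
((2978/94608 + Q(-248, 298)/61435) + 377239)/(31699 + 102555) = ((2978/94608 + (298*(-248))/61435) + 377239)/(31699 + 102555) = ((2978*(1/94608) - 73904*1/61435) + 377239)/134254 = ((1489/47304 - 73904/61435) + 377239)*(1/134254) = (-3404478101/2906121240 + 377239)*(1/134254) = (1096298865978259/2906121240)*(1/134254) = 1096298865978259/390158400954960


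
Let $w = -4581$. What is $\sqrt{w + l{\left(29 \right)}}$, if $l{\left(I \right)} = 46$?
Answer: $i \sqrt{4535} \approx 67.342 i$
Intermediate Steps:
$\sqrt{w + l{\left(29 \right)}} = \sqrt{-4581 + 46} = \sqrt{-4535} = i \sqrt{4535}$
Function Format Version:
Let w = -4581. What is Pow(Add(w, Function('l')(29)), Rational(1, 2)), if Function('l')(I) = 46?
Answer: Mul(I, Pow(4535, Rational(1, 2))) ≈ Mul(67.342, I)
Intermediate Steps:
Pow(Add(w, Function('l')(29)), Rational(1, 2)) = Pow(Add(-4581, 46), Rational(1, 2)) = Pow(-4535, Rational(1, 2)) = Mul(I, Pow(4535, Rational(1, 2)))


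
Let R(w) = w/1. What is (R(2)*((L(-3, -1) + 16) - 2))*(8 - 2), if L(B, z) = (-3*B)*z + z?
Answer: 48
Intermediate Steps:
L(B, z) = z - 3*B*z (L(B, z) = -3*B*z + z = z - 3*B*z)
R(w) = w (R(w) = w*1 = w)
(R(2)*((L(-3, -1) + 16) - 2))*(8 - 2) = (2*((-(1 - 3*(-3)) + 16) - 2))*(8 - 2) = (2*((-(1 + 9) + 16) - 2))*6 = (2*((-1*10 + 16) - 2))*6 = (2*((-10 + 16) - 2))*6 = (2*(6 - 2))*6 = (2*4)*6 = 8*6 = 48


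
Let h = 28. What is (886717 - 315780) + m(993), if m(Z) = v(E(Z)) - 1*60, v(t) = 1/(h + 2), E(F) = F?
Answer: 17126311/30 ≈ 5.7088e+5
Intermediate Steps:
v(t) = 1/30 (v(t) = 1/(28 + 2) = 1/30)
m(Z) = -1799/30 (m(Z) = 1/30 - 1*60 = 1/30 - 60 = -1799/30)
(886717 - 315780) + m(993) = (886717 - 315780) - 1799/30 = 570937 - 1799/30 = 17126311/30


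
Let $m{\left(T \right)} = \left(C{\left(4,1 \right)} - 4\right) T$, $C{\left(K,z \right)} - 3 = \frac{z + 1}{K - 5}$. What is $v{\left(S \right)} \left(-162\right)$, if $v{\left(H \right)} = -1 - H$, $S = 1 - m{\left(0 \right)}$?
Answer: $324$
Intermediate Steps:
$C{\left(K,z \right)} = 3 + \frac{1 + z}{-5 + K}$ ($C{\left(K,z \right)} = 3 + \frac{z + 1}{K - 5} = 3 + \frac{1 + z}{-5 + K}$)
$m{\left(T \right)} = - 3 T$ ($m{\left(T \right)} = \left(\frac{-14 + 1 + 3 \cdot 4}{-5 + 4} - 4\right) T = \left(\frac{-14 + 1 + 12}{-1} - 4\right) T = \left(\left(-1\right) \left(-1\right) - 4\right) T = \left(1 - 4\right) T = - 3 T$)
$S = 1$ ($S = 1 - \left(-3\right) 0 = 1 - 0 = 1 + 0 = 1$)
$v{\left(S \right)} \left(-162\right) = \left(-1 - 1\right) \left(-162\right) = \left(-2\right) \left(-162\right) = 324$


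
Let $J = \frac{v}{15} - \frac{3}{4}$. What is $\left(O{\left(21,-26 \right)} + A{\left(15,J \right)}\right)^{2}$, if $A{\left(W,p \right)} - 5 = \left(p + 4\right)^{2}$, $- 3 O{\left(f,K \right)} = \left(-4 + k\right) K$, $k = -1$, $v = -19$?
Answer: $\frac{15336097921}{12960000} \approx 1183.3$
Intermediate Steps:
$O{\left(f,K \right)} = \frac{5 K}{3}$ ($O{\left(f,K \right)} = - \frac{\left(-4 - 1\right) K}{3} = - \frac{\left(-5\right) K}{3} = \frac{5 K}{3}$)
$J = - \frac{121}{60}$ ($J = - \frac{19}{15} - \frac{3}{4} = - \frac{121}{60} \approx -2.0167$)
$A{\left(W,p \right)} = 5 + \left(4 + p\right)^{2}$ ($A{\left(W,p \right)} = 5 + \left(p + 4\right)^{2} = 5 + \left(4 + p\right)^{2}$)
$\left(O{\left(21,-26 \right)} + A{\left(15,J \right)}\right)^{2} = \left(\frac{5}{3} \left(-26\right) + \left(5 + \left(4 - \frac{121}{60}\right)^{2}\right)\right)^{2} = \left(- \frac{130}{3} + \left(5 + \left(\frac{119}{60}\right)^{2}\right)\right)^{2} = \left(- \frac{130}{3} + \left(5 + \frac{14161}{3600}\right)\right)^{2} = \left(- \frac{130}{3} + \frac{32161}{3600}\right)^{2} = \left(- \frac{123839}{3600}\right)^{2} = \frac{15336097921}{12960000}$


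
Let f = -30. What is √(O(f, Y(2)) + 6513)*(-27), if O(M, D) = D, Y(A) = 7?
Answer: -54*√1630 ≈ -2180.2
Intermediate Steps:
√(O(f, Y(2)) + 6513)*(-27) = √(7 + 6513)*(-27) = √6520*(-27) = (2*√1630)*(-27) = -54*√1630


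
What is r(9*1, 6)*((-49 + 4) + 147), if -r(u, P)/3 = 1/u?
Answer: -34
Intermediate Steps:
r(u, P) = -3/u
r(9*1, 6)*((-49 + 4) + 147) = (-3/(9*1))*((-49 + 4) + 147) = (-3/9)*(-45 + 147) = -3*⅑*102 = -⅓*102 = -34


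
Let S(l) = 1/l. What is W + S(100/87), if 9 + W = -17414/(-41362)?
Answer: -15942953/2068100 ≈ -7.7090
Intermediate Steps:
W = -177422/20681 (W = -9 - 17414/(-41362) = -9 - 17414*(-1/41362) = -9 + 8707/20681 = -177422/20681 ≈ -8.5790)
W + S(100/87) = -177422/20681 + 1/(100/87) = -177422/20681 + 87/100 = -15942953/2068100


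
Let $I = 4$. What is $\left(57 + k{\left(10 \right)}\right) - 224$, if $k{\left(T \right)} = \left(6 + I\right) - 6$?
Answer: $-163$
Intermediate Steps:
$k{\left(T \right)} = 4$ ($k{\left(T \right)} = \left(6 + 4\right) - 6 = 10 - 6 = 4$)
$\left(57 + k{\left(10 \right)}\right) - 224 = \left(57 + 4\right) - 224 = 61 - 224 = -163$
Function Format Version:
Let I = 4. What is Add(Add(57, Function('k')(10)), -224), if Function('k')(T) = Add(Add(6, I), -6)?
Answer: -163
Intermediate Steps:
Function('k')(T) = 4 (Function('k')(T) = Add(Add(6, 4), -6) = Add(10, -6) = 4)
Add(Add(57, Function('k')(10)), -224) = Add(Add(57, 4), -224) = Add(61, -224) = -163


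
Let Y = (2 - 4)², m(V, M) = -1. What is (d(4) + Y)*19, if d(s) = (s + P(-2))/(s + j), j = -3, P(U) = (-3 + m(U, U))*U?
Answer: 304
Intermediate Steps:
Y = 4 (Y = (-2)² = 4)
P(U) = -4*U (P(U) = (-3 - 1)*U = -4*U)
d(s) = (8 + s)/(-3 + s) (d(s) = (s - 4*(-2))/(s - 3) = (s + 8)/(-3 + s) = (8 + s)/(-3 + s))
(d(4) + Y)*19 = ((8 + 4)/(-3 + 4) + 4)*19 = (12/1 + 4)*19 = (1*12 + 4)*19 = (12 + 4)*19 = 16*19 = 304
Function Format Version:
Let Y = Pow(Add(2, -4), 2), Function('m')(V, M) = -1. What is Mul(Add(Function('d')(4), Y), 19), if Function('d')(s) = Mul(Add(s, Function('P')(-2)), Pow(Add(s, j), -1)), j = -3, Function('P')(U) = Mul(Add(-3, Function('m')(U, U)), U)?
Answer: 304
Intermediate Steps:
Y = 4 (Y = Pow(-2, 2) = 4)
Function('P')(U) = Mul(-4, U) (Function('P')(U) = Mul(Add(-3, -1), U) = Mul(-4, U))
Function('d')(s) = Mul(Pow(Add(-3, s), -1), Add(8, s)) (Function('d')(s) = Mul(Add(s, Mul(-4, -2)), Pow(Add(s, -3), -1)) = Mul(Add(s, 8), Pow(Add(-3, s), -1)) = Mul(Add(8, s), Pow(Add(-3, s), -1)) = Mul(Pow(Add(-3, s), -1), Add(8, s)))
Mul(Add(Function('d')(4), Y), 19) = Mul(Add(Mul(Pow(Add(-3, 4), -1), Add(8, 4)), 4), 19) = Mul(Add(Mul(Pow(1, -1), 12), 4), 19) = Mul(Add(Mul(1, 12), 4), 19) = Mul(Add(12, 4), 19) = Mul(16, 19) = 304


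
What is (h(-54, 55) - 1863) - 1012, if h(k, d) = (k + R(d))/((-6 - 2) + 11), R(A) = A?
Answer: -8624/3 ≈ -2874.7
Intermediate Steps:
h(k, d) = d/3 + k/3 (h(k, d) = (k + d)/((-6 - 2) + 11) = (d + k)/(-8 + 11) = (d + k)/3 = (d + k)*(⅓) = d/3 + k/3)
(h(-54, 55) - 1863) - 1012 = (((⅓)*55 + (⅓)*(-54)) - 1863) - 1012 = ((55/3 - 18) - 1863) - 1012 = (⅓ - 1863) - 1012 = -5588/3 - 1012 = -8624/3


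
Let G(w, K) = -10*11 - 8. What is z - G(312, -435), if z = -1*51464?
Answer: -51346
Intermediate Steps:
G(w, K) = -118 (G(w, K) = -110 - 8 = -118)
z = -51464
z - G(312, -435) = -51464 - 1*(-118) = -51464 + 118 = -51346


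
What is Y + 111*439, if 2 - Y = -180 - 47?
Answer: 48958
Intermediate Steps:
Y = 229 (Y = 2 - (-180 - 47) = 2 - 1*(-227) = 2 + 227 = 229)
Y + 111*439 = 229 + 111*439 = 229 + 48729 = 48958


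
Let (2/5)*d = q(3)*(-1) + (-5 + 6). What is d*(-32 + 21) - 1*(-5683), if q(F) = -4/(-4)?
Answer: 5683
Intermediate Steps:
q(F) = 1 (q(F) = -4*(-¼) = 1)
d = 0 (d = 5*(1*(-1) + (-5 + 6))/2 = 5*(-1 + 1)/2 = (5/2)*0 = 0)
d*(-32 + 21) - 1*(-5683) = 0*(-32 + 21) - 1*(-5683) = 0*(-11) + 5683 = 0 + 5683 = 5683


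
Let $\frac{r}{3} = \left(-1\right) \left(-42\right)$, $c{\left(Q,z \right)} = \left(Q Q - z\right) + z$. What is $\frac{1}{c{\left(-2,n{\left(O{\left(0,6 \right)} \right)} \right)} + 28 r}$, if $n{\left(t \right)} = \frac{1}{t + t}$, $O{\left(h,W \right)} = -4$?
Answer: $\frac{1}{3532} \approx 0.00028313$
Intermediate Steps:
$n{\left(t \right)} = \frac{1}{2 t}$
$c{\left(Q,z \right)} = Q^{2}$ ($c{\left(Q,z \right)} = \left(Q^{2} - z\right) + z = Q^{2}$)
$r = 126$ ($r = 3 \left(\left(-1\right) \left(-42\right)\right) = 3 \cdot 42 = 126$)
$\frac{1}{c{\left(-2,n{\left(O{\left(0,6 \right)} \right)} \right)} + 28 r} = \frac{1}{\left(-2\right)^{2} + 28 \cdot 126} = \frac{1}{4 + 3528} = \frac{1}{3532}$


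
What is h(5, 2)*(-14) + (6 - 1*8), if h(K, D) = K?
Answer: -72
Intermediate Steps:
h(5, 2)*(-14) + (6 - 1*8) = 5*(-14) + (6 - 1*8) = -70 + (6 - 8) = -70 - 2 = -72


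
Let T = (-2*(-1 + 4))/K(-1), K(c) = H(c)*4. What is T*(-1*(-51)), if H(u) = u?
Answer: 153/2 ≈ 76.500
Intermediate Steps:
K(c) = 4*c (K(c) = c*4 = 4*c)
T = 3/2 (T = (-2*(-1 + 4))/((4*(-1))) = -2*3/(-4) = -6*(-¼) = 3/2 ≈ 1.5000)
T*(-1*(-51)) = 3*(-1*(-51))/2 = (3/2)*51 = 153/2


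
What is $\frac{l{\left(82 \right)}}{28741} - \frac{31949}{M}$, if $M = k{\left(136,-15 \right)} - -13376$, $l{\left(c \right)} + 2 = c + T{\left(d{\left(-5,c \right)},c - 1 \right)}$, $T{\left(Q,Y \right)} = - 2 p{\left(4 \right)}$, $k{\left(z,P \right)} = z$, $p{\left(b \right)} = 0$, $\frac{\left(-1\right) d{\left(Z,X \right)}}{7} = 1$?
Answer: $- \frac{917165249}{388348392} \approx -2.3617$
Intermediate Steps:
$d{\left(Z,X \right)} = -7$ ($d{\left(Z,X \right)} = \left(-7\right) 1 = -7$)
$T{\left(Q,Y \right)} = 0$ ($T{\left(Q,Y \right)} = \left(-2\right) 0 = 0$)
$l{\left(c \right)} = -2 + c$ ($l{\left(c \right)} = -2 + \left(c + 0\right) = -2 + c$)
$M = 13512$ ($M = 136 - -13376 = 136 + 13376 = 13512$)
$\frac{l{\left(82 \right)}}{28741} - \frac{31949}{M} = \frac{-2 + 82}{28741} - \frac{31949}{13512} = 80 \cdot \frac{1}{28741} - \frac{31949}{13512} = \frac{80}{28741} - \frac{31949}{13512} = - \frac{917165249}{388348392}$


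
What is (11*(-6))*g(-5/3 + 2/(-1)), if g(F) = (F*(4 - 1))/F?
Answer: -198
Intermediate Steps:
g(F) = 3 (g(F) = (F*3)/F = (3*F)/F = 3)
(11*(-6))*g(-5/3 + 2/(-1)) = (11*(-6))*3 = -66*3 = -198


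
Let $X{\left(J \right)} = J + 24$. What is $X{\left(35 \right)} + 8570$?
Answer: $8629$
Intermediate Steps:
$X{\left(J \right)} = 24 + J$
$X{\left(35 \right)} + 8570 = \left(24 + 35\right) + 8570 = 59 + 8570 = 8629$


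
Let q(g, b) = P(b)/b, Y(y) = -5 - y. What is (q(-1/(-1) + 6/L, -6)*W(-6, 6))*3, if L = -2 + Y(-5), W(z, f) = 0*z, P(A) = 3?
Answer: 0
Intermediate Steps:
W(z, f) = 0
L = -2 (L = -2 + (-5 - 1*(-5)) = -2 + (-5 + 5) = -2 + 0 = -2)
q(g, b) = 3/b
(q(-1/(-1) + 6/L, -6)*W(-6, 6))*3 = ((3/(-6))*0)*3 = ((3*(-⅙))*0)*3 = -½*0*3 = 0*3 = 0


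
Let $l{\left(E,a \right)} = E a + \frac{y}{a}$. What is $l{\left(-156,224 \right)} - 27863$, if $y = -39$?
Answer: $- \frac{14068807}{224} \approx -62807.0$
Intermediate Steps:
$l{\left(E,a \right)} = - \frac{39}{a} + E a$ ($l{\left(E,a \right)} = E a - \frac{39}{a} = - \frac{39}{a} + E a$)
$l{\left(-156,224 \right)} - 27863 = \left(- \frac{39}{224} - 34944\right) - 27863 = - \frac{7827495}{224} - 27863 = - \frac{14068807}{224}$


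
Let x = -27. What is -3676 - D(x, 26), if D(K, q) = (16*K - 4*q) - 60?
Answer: -3080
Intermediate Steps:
D(K, q) = -60 - 4*q + 16*K (D(K, q) = (-4*q + 16*K) - 60 = -60 - 4*q + 16*K)
-3676 - D(x, 26) = -3676 - (-60 - 4*26 + 16*(-27)) = -3676 - (-60 - 104 - 432) = -3676 - 1*(-596) = -3676 + 596 = -3080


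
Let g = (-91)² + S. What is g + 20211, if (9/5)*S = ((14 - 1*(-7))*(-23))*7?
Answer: 79841/3 ≈ 26614.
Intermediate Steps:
S = -5635/3 (S = 5*(((14 - 1*(-7))*(-23))*7)/9 = 5*(((14 + 7)*(-23))*7)/9 = 5*((21*(-23))*7)/9 = 5*(-483*7)/9 = (5/9)*(-3381) = -5635/3 ≈ -1878.3)
g = 19208/3 (g = (-91)² - 5635/3 = 8281 - 5635/3 = 19208/3 ≈ 6402.7)
g + 20211 = 19208/3 + 20211 = 79841/3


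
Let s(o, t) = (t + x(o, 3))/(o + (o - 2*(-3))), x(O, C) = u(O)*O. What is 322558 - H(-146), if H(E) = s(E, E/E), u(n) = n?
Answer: 92272905/286 ≈ 3.2263e+5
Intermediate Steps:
x(O, C) = O**2 (x(O, C) = O*O = O**2)
s(o, t) = (t + o**2)/(6 + 2*o) (s(o, t) = (t + o**2)/(o + (o - 2*(-3))) = (t + o**2)/(o + (o + 6)) = (t + o**2)/(o + (6 + o)) = (t + o**2)/(6 + 2*o))
H(E) = (1 + E**2)/(2*(3 + E)) (H(E) = (E/E + E**2)/(2*(3 + E)) = (1 + E**2)/(2*(3 + E)))
322558 - H(-146) = 322558 - (1 + (-146)**2)/(2*(3 - 146)) = 322558 - (1 + 21316)/(2*(-143)) = 322558 - (-1)*21317/(2*143) = 322558 - 1*(-21317/286) = 322558 + 21317/286 = 92272905/286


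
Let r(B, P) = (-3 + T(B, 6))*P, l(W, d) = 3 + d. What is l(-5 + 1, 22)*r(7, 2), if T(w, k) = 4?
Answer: 50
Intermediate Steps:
r(B, P) = P (r(B, P) = (-3 + 4)*P = 1*P = P)
l(-5 + 1, 22)*r(7, 2) = (3 + 22)*2 = 25*2 = 50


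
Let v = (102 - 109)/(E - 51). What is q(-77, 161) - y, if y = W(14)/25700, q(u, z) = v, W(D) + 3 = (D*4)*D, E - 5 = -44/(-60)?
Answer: 309743/2492900 ≈ 0.12425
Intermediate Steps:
E = 86/15 (E = 5 - 44/(-60) = 5 - 44*(-1/60) = 5 + 11/15 = 86/15 ≈ 5.7333)
W(D) = -3 + 4*D**2 (W(D) = -3 + (D*4)*D = -3 + (4*D)*D = -3 + 4*D**2)
v = 15/97 (v = (102 - 109)/(86/15 - 51) = -7/(-679/15) = -7*(-15/679) = 15/97 ≈ 0.15464)
q(u, z) = 15/97
y = 781/25700 (y = (-3 + 4*14**2)/25700 = (-3 + 4*196)*(1/25700) = (-3 + 784)*(1/25700) = 781*(1/25700) = 781/25700 ≈ 0.030389)
q(-77, 161) - y = 15/97 - 1*781/25700 = 15/97 - 781/25700 = 309743/2492900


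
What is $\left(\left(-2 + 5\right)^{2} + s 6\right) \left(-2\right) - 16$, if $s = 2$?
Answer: $-58$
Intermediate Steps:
$\left(\left(-2 + 5\right)^{2} + s 6\right) \left(-2\right) - 16 = \left(\left(-2 + 5\right)^{2} + 2 \cdot 6\right) \left(-2\right) - 16 = \left(3^{2} + 12\right) \left(-2\right) - 16 = \left(9 + 12\right) \left(-2\right) - 16 = 21 \left(-2\right) - 16 = -42 - 16 = -58$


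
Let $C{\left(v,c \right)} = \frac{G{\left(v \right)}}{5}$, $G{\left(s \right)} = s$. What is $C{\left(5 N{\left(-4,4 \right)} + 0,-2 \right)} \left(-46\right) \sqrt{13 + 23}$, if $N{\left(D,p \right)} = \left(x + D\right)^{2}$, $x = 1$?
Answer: $-2484$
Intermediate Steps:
$N{\left(D,p \right)} = \left(1 + D\right)^{2}$
$C{\left(v,c \right)} = \frac{v}{5}$
$C{\left(5 N{\left(-4,4 \right)} + 0,-2 \right)} \left(-46\right) \sqrt{13 + 23} = \frac{5 \left(1 - 4\right)^{2} + 0}{5} \left(-46\right) \sqrt{13 + 23} = \frac{5 \left(-3\right)^{2} + 0}{5} \left(-46\right) \sqrt{36} = \frac{5 \cdot 9 + 0}{5} \left(-46\right) 6 = \frac{45 + 0}{5} \left(-46\right) 6 = \frac{1}{5} \cdot 45 \left(-46\right) 6 = 9 \left(-46\right) 6 = \left(-414\right) 6 = -2484$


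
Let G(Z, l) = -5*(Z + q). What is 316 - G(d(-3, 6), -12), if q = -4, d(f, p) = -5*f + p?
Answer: 401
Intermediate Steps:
d(f, p) = p - 5*f
G(Z, l) = 20 - 5*Z (G(Z, l) = -5*(Z - 4) = -5*(-4 + Z) = 20 - 5*Z)
316 - G(d(-3, 6), -12) = 316 - (20 - 5*(6 - 5*(-3))) = 316 - (20 - 5*(6 + 15)) = 316 - (20 - 5*21) = 316 - (20 - 105) = 316 - 1*(-85) = 316 + 85 = 401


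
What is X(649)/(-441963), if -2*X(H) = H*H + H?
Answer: 210925/441963 ≈ 0.47725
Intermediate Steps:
X(H) = -H/2 - H**2/2 (X(H) = -(H*H + H)/2 = -(H**2 + H)/2 = -(H + H**2)/2 = -H/2 - H**2/2)
X(649)/(-441963) = -1/2*649*(1 + 649)/(-441963) = -1/2*649*650*(-1/441963) = -210925*(-1/441963) = 210925/441963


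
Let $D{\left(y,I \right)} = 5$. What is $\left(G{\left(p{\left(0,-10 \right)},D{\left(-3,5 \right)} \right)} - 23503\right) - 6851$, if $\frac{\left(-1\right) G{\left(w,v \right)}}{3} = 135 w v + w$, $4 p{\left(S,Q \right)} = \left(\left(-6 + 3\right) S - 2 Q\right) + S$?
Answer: $-40494$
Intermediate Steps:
$p{\left(S,Q \right)} = - \frac{Q}{2} - \frac{S}{2}$ ($p{\left(S,Q \right)} = \frac{\left(\left(-6 + 3\right) S - 2 Q\right) + S}{4} = \frac{\left(- 3 S - 2 Q\right) + S}{4} = \frac{- 2 Q - 2 S}{4} = - \frac{Q}{2} - \frac{S}{2}$)
$G{\left(w,v \right)} = - 3 w - 405 v w$ ($G{\left(w,v \right)} = - 3 \left(135 w v + w\right) = - 3 \left(135 v w + w\right) = - 3 \left(w + 135 v w\right) = - 3 w - 405 v w$)
$\left(G{\left(p{\left(0,-10 \right)},D{\left(-3,5 \right)} \right)} - 23503\right) - 6851 = \left(- 3 \left(\left(- \frac{1}{2}\right) \left(-10\right) - 0\right) \left(1 + 135 \cdot 5\right) - 23503\right) - 6851 = \left(- 3 \left(5 + 0\right) \left(1 + 675\right) - 23503\right) - 6851 = \left(\left(-3\right) 5 \cdot 676 - 23503\right) - 6851 = \left(-10140 - 23503\right) - 6851 = -33643 - 6851 = -40494$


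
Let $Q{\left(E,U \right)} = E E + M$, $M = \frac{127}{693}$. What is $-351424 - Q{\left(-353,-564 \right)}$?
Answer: $- \frac{329890996}{693} \approx -4.7603 \cdot 10^{5}$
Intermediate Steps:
$M = \frac{127}{693}$ ($M = 127 \cdot \frac{1}{693} = \frac{127}{693} \approx 0.18326$)
$Q{\left(E,U \right)} = \frac{127}{693} + E^{2}$ ($Q{\left(E,U \right)} = E E + \frac{127}{693} = E^{2} + \frac{127}{693} = \frac{127}{693} + E^{2}$)
$-351424 - Q{\left(-353,-564 \right)} = -351424 - \left(\frac{127}{693} + \left(-353\right)^{2}\right) = -351424 - \left(\frac{127}{693} + 124609\right) = -351424 - \frac{86354164}{693} = - \frac{329890996}{693}$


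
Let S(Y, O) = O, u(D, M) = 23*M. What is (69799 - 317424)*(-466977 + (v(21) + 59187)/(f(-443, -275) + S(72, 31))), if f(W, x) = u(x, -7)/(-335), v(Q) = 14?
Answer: 1214577622370875/10546 ≈ 1.1517e+11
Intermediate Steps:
f(W, x) = 161/335 (f(W, x) = (23*(-7))/(-335) = -161*(-1/335) = 161/335)
(69799 - 317424)*(-466977 + (v(21) + 59187)/(f(-443, -275) + S(72, 31))) = (69799 - 317424)*(-466977 + (14 + 59187)/(161/335 + 31)) = -247625*(-466977 + 59201/(10546/335)) = -247625*(-466977 + 59201*(335/10546)) = -247625*(-466977 + 19832335/10546) = -247625*(-4904907107/10546) = 1214577622370875/10546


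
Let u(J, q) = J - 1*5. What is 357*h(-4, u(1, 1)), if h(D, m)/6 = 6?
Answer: 12852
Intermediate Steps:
u(J, q) = -5 + J (u(J, q) = J - 5 = -5 + J)
h(D, m) = 36 (h(D, m) = 6*6 = 36)
357*h(-4, u(1, 1)) = 357*36 = 12852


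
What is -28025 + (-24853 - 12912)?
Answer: -65790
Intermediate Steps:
-28025 + (-24853 - 12912) = -28025 - 37765 = -65790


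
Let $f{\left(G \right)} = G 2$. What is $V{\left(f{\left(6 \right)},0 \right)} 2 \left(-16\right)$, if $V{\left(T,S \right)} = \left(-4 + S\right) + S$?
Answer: $128$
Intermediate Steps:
$f{\left(G \right)} = 2 G$
$V{\left(T,S \right)} = -4 + 2 S$
$V{\left(f{\left(6 \right)},0 \right)} 2 \left(-16\right) = \left(-4 + 2 \cdot 0\right) 2 \left(-16\right) = \left(-4 + 0\right) 2 \left(-16\right) = \left(-4\right) 2 \left(-16\right) = \left(-8\right) \left(-16\right) = 128$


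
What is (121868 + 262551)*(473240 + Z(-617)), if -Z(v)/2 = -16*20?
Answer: 182168475720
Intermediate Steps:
Z(v) = 640 (Z(v) = -(-32)*20 = -2*(-320) = 640)
(121868 + 262551)*(473240 + Z(-617)) = (121868 + 262551)*(473240 + 640) = 384419*473880 = 182168475720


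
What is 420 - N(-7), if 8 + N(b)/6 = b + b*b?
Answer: 216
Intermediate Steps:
N(b) = -48 + 6*b + 6*b² (N(b) = -48 + 6*(b + b*b) = -48 + 6*(b + b²) = -48 + (6*b + 6*b²) = -48 + 6*b + 6*b²)
420 - N(-7) = 420 - (-48 + 6*(-7) + 6*(-7)²) = 420 - (-48 - 42 + 6*49) = 420 - (-48 - 42 + 294) = 420 - 1*204 = 420 - 204 = 216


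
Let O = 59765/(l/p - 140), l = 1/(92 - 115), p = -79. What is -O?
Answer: 108593005/254379 ≈ 426.89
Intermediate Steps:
l = -1/23 (l = 1/(-23) = -1/23 ≈ -0.043478)
O = -108593005/254379 (O = 59765/(-1/23/(-79) - 140) = 59765/(-1/79*(-1/23) - 140) = 59765/(1/1817 - 140) = 59765/(-254379/1817) = 59765*(-1817/254379) = -108593005/254379 ≈ -426.89)
-O = -1*(-108593005/254379) = 108593005/254379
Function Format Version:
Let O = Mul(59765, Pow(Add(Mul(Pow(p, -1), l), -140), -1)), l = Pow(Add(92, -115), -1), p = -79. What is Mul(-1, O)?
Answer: Rational(108593005, 254379) ≈ 426.89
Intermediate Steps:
l = Rational(-1, 23) (l = Pow(-23, -1) = Rational(-1, 23) ≈ -0.043478)
O = Rational(-108593005, 254379) (O = Mul(59765, Pow(Add(Mul(Pow(-79, -1), Rational(-1, 23)), -140), -1)) = Mul(59765, Pow(Add(Mul(Rational(-1, 79), Rational(-1, 23)), -140), -1)) = Mul(59765, Pow(Add(Rational(1, 1817), -140), -1)) = Mul(59765, Pow(Rational(-254379, 1817), -1)) = Mul(59765, Rational(-1817, 254379)) = Rational(-108593005, 254379) ≈ -426.89)
Mul(-1, O) = Mul(-1, Rational(-108593005, 254379)) = Rational(108593005, 254379)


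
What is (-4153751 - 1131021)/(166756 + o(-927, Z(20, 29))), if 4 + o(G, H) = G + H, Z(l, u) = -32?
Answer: -5284772/165793 ≈ -31.876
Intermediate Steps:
o(G, H) = -4 + G + H (o(G, H) = -4 + (G + H) = -4 + G + H)
(-4153751 - 1131021)/(166756 + o(-927, Z(20, 29))) = (-4153751 - 1131021)/(166756 + (-4 - 927 - 32)) = -5284772/(166756 - 963) = -5284772/165793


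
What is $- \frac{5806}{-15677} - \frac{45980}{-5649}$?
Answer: $\frac{753626554}{88559373} \approx 8.5098$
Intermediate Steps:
$- \frac{5806}{-15677} - \frac{45980}{-5649} = \left(-5806\right) \left(- \frac{1}{15677}\right) - - \frac{45980}{5649} = \frac{5806}{15677} + \frac{45980}{5649} = \frac{753626554}{88559373}$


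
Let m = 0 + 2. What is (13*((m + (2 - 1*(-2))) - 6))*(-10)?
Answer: 0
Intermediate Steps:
m = 2
(13*((m + (2 - 1*(-2))) - 6))*(-10) = (13*((2 + (2 - 1*(-2))) - 6))*(-10) = (13*((2 + (2 + 2)) - 6))*(-10) = (13*((2 + 4) - 6))*(-10) = (13*(6 - 6))*(-10) = (13*0)*(-10) = 0*(-10) = 0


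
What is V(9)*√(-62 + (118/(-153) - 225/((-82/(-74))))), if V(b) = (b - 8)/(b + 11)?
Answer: I*√1162239833/41820 ≈ 0.8152*I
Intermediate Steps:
V(b) = (-8 + b)/(11 + b)
V(9)*√(-62 + (118/(-153) - 225/((-82/(-74))))) = ((-8 + 9)/(11 + 9))*√(-62 + (118/(-153) - 225/((-82/(-74))))) = (1/20)*√(-62 + (118*(-1/153) - 225/((-82*(-1/74))))) = ((1/20)*1)*√(-62 + (-118/153 - 225/41/37)) = √(-62 + (-118/153 - 225*37/41))/20 = √(-62 + (-118/153 - 8325/41))/20 = √(-62 - 1278563/6273)/20 = √(-1667489/6273)/20 = (I*√1162239833/2091)/20 = I*√1162239833/41820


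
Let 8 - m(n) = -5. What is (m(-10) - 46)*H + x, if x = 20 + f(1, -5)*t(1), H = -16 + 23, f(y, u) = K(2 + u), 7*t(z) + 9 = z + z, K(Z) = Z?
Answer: -208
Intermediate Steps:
m(n) = 13 (m(n) = 8 - 1*(-5) = 8 + 5 = 13)
t(z) = -9/7 + 2*z/7 (t(z) = -9/7 + (z + z)/7 = -9/7 + (2*z)/7 = -9/7 + 2*z/7)
f(y, u) = 2 + u
H = 7
x = 23 (x = 20 + (2 - 5)*(-9/7 + (2/7)*1) = 20 - 3*(-9/7 + 2/7) = 20 - 3*(-1) = 20 + 3 = 23)
(m(-10) - 46)*H + x = (13 - 46)*7 + 23 = -33*7 + 23 = -231 + 23 = -208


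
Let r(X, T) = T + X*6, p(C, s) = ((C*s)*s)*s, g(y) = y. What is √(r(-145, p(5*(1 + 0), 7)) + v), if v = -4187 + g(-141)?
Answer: 9*I*√43 ≈ 59.017*I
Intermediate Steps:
p(C, s) = C*s³ (p(C, s) = (C*s²)*s = C*s³)
r(X, T) = T + 6*X
v = -4328 (v = -4187 - 141 = -4328)
√(r(-145, p(5*(1 + 0), 7)) + v) = √(((5*(1 + 0))*7³ + 6*(-145)) - 4328) = √(((5*1)*343 - 870) - 4328) = √((5*343 - 870) - 4328) = √((1715 - 870) - 4328) = √(845 - 4328) = √(-3483) = 9*I*√43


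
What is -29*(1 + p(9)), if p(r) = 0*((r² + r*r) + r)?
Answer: -29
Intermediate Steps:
p(r) = 0 (p(r) = 0*((r² + r²) + r) = 0*(2*r² + r) = 0*(r + 2*r²) = 0)
-29*(1 + p(9)) = -29*(1 + 0) = -29*1 = -29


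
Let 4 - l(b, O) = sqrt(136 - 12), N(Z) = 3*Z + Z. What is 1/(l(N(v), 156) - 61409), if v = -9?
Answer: -61405/3770573901 + 2*sqrt(31)/3770573901 ≈ -1.6282e-5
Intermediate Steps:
N(Z) = 4*Z
l(b, O) = 4 - 2*sqrt(31) (l(b, O) = 4 - sqrt(136 - 12) = 4 - sqrt(124) = 4 - 2*sqrt(31))
1/(l(N(v), 156) - 61409) = 1/((4 - 2*sqrt(31)) - 61409) = 1/(-61405 - 2*sqrt(31))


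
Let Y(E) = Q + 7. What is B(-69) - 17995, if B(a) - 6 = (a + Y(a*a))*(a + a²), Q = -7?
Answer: -341737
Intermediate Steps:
Y(E) = 0 (Y(E) = -7 + 7 = 0)
B(a) = 6 + a*(a + a²) (B(a) = 6 + (a + 0)*(a + a²) = 6 + a*(a + a²))
B(-69) - 17995 = (6 + (-69)² + (-69)³) - 17995 = (6 + 4761 - 328509) - 17995 = -323742 - 17995 = -341737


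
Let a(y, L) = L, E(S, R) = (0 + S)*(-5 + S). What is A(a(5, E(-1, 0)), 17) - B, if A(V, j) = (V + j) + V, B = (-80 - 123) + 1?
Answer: 231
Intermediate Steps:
E(S, R) = S*(-5 + S)
B = -202 (B = -203 + 1 = -202)
A(V, j) = j + 2*V
A(a(5, E(-1, 0)), 17) - B = (17 + 2*(-(-5 - 1))) - 1*(-202) = (17 + 2*(-1*(-6))) + 202 = (17 + 2*6) + 202 = (17 + 12) + 202 = 29 + 202 = 231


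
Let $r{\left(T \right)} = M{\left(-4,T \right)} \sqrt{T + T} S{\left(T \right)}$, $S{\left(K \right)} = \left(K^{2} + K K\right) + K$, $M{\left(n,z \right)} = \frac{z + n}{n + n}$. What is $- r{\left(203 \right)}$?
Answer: $\frac{16441579 \sqrt{406}}{8} \approx 4.1411 \cdot 10^{7}$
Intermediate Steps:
$M{\left(n,z \right)} = \frac{n + z}{2 n}$
$S{\left(K \right)} = K + 2 K^{2}$ ($S{\left(K \right)} = \left(K^{2} + K^{2}\right) + K = 2 K^{2} + K = K + 2 K^{2}$)
$r{\left(T \right)} = \sqrt{2} T^{\frac{3}{2}} \left(1 + 2 T\right) \left(\frac{1}{2} - \frac{T}{8}\right)$ ($r{\left(T \right)} = \frac{-4 + T}{2 \left(-4\right)} \sqrt{T + T} T \left(1 + 2 T\right) = \frac{1}{2} \left(- \frac{1}{4}\right) \left(-4 + T\right) \sqrt{2 T} T \left(1 + 2 T\right) = \left(\frac{1}{2} - \frac{T}{8}\right) \sqrt{2} \sqrt{T} T \left(1 + 2 T\right) = \sqrt{2} \sqrt{T} \left(\frac{1}{2} - \frac{T}{8}\right) T \left(1 + 2 T\right) = \sqrt{2} T^{\frac{3}{2}} \left(1 + 2 T\right) \left(\frac{1}{2} - \frac{T}{8}\right)$)
$- r{\left(203 \right)} = - \frac{\sqrt{2} \cdot 203^{\frac{3}{2}} \left(1 + 2 \cdot 203\right) \left(4 - 203\right)}{8} = - \frac{\sqrt{2} \cdot 203 \sqrt{203} \left(1 + 406\right) \left(4 - 203\right)}{8} = - \frac{\sqrt{2} \cdot 203 \sqrt{203} \cdot 407 \left(-199\right)}{8} = - \frac{\left(-16441579\right) \sqrt{406}}{8} = \frac{16441579 \sqrt{406}}{8}$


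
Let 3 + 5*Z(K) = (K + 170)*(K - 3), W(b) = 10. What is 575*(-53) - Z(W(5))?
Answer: -153632/5 ≈ -30726.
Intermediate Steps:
Z(K) = -⅗ + (-3 + K)*(170 + K)/5 (Z(K) = -⅗ + ((K + 170)*(K - 3))/5 = -⅗ + ((170 + K)*(-3 + K))/5 = -⅗ + ((-3 + K)*(170 + K))/5 = -⅗ + (-3 + K)*(170 + K)/5)
575*(-53) - Z(W(5)) = 575*(-53) - (-513/5 + (⅕)*10² + (167/5)*10) = -30475 - (-513/5 + (⅕)*100 + 334) = -30475 - (-513/5 + 20 + 334) = -30475 - 1*1257/5 = -30475 - 1257/5 = -153632/5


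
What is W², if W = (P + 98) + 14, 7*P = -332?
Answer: 204304/49 ≈ 4169.5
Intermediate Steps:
P = -332/7 (P = (⅐)*(-332) = -332/7 ≈ -47.429)
W = 452/7 (W = (-332/7 + 98) + 14 = 354/7 + 14 = 452/7 ≈ 64.571)
W² = (452/7)² = 204304/49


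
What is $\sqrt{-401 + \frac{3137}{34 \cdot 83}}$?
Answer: $\frac{i \sqrt{3184584670}}{2822} \approx 19.997 i$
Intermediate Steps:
$\sqrt{-401 + \frac{3137}{34 \cdot 83}} = \sqrt{-401 + \frac{3137}{2822}} = \sqrt{- \frac{1128485}{2822}} = \frac{i \sqrt{3184584670}}{2822}$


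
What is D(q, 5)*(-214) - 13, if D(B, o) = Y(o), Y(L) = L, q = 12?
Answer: -1083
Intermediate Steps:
D(B, o) = o
D(q, 5)*(-214) - 13 = 5*(-214) - 13 = -1070 - 13 = -1083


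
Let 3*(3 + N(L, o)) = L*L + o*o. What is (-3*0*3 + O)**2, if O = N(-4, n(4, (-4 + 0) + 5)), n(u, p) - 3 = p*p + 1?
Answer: 1024/9 ≈ 113.78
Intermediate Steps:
n(u, p) = 4 + p**2 (n(u, p) = 3 + (p*p + 1) = 3 + (p**2 + 1) = 3 + (1 + p**2) = 4 + p**2)
N(L, o) = -3 + L**2/3 + o**2/3 (N(L, o) = -3 + (L*L + o*o)/3 = -3 + (L**2 + o**2)/3 = -3 + (L**2/3 + o**2/3) = -3 + L**2/3 + o**2/3)
O = 32/3 (O = -3 + (1/3)*(-4)**2 + (4 + ((-4 + 0) + 5)**2)**2/3 = -3 + (1/3)*16 + (4 + (-4 + 5)**2)**2/3 = -3 + 16/3 + (4 + 1**2)**2/3 = -3 + 16/3 + (4 + 1)**2/3 = -3 + 16/3 + (1/3)*5**2 = -3 + 16/3 + (1/3)*25 = -3 + 16/3 + 25/3 = 32/3 ≈ 10.667)
(-3*0*3 + O)**2 = (-3*0*3 + 32/3)**2 = (0*3 + 32/3)**2 = (0 + 32/3)**2 = (32/3)**2 = 1024/9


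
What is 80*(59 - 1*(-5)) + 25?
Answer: 5145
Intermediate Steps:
80*(59 - 1*(-5)) + 25 = 80*(59 + 5) + 25 = 80*64 + 25 = 5120 + 25 = 5145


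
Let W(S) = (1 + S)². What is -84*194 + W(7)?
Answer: -16232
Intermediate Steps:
-84*194 + W(7) = -84*194 + (1 + 7)² = -16296 + 8² = -16296 + 64 = -16232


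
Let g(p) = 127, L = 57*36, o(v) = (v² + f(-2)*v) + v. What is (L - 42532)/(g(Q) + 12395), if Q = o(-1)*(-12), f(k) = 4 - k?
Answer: -20240/6261 ≈ -3.2327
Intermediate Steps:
o(v) = v² + 7*v (o(v) = (v² + (4 - 1*(-2))*v) + v = (v² + (4 + 2)*v) + v = (v² + 6*v) + v = v² + 7*v)
L = 2052
Q = 72 (Q = -(7 - 1)*(-12) = -1*6*(-12) = -6*(-12) = 72)
(L - 42532)/(g(Q) + 12395) = (2052 - 42532)/(127 + 12395) = -40480/12522 = -40480*1/12522 = -20240/6261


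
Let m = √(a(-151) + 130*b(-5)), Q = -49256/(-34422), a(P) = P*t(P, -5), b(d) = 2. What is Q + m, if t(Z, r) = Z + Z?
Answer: 24628/17211 + √45862 ≈ 215.59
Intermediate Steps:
t(Z, r) = 2*Z
a(P) = 2*P² (a(P) = P*(2*P) = 2*P²)
Q = 24628/17211 (Q = -49256*(-1/34422) = 24628/17211 ≈ 1.4309)
m = √45862 (m = √(2*(-151)² + 130*2) = √(2*22801 + 260) = √(45602 + 260) = √45862 ≈ 214.15)
Q + m = 24628/17211 + √45862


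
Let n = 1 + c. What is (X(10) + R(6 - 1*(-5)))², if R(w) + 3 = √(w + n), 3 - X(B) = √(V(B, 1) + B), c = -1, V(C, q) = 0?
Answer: 21 - 2*√110 ≈ 0.023823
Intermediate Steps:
X(B) = 3 - √B (X(B) = 3 - √(0 + B) = 3 - √B)
n = 0 (n = 1 - 1 = 0)
R(w) = -3 + √w (R(w) = -3 + √(w + 0) = -3 + √w)
(X(10) + R(6 - 1*(-5)))² = ((3 - √10) + (-3 + √(6 - 1*(-5))))² = ((3 - √10) + (-3 + √(6 + 5)))² = ((3 - √10) + (-3 + √11))² = (√11 - √10)²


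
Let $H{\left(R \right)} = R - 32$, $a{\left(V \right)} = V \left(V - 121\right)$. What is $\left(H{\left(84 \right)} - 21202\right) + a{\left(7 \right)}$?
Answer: $-21948$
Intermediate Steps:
$a{\left(V \right)} = V \left(-121 + V\right)$
$H{\left(R \right)} = -32 + R$
$\left(H{\left(84 \right)} - 21202\right) + a{\left(7 \right)} = \left(\left(-32 + 84\right) - 21202\right) + 7 \left(-121 + 7\right) = \left(52 - 21202\right) + 7 \left(-114\right) = -21150 - 798 = -21948$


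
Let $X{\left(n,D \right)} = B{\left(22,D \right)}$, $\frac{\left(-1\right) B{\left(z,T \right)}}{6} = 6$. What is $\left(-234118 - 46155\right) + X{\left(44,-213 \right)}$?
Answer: $-280309$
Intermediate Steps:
$B{\left(z,T \right)} = -36$ ($B{\left(z,T \right)} = \left(-6\right) 6 = -36$)
$X{\left(n,D \right)} = -36$
$\left(-234118 - 46155\right) + X{\left(44,-213 \right)} = \left(-234118 - 46155\right) - 36 = -280273 - 36 = -280309$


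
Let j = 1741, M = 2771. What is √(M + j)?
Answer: 4*√282 ≈ 67.171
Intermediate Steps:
√(M + j) = √(2771 + 1741) = √4512 = 4*√282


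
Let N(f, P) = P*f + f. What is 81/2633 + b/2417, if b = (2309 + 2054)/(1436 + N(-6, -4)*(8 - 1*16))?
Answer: 264431663/8222237612 ≈ 0.032161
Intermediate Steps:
N(f, P) = f + P*f
b = 4363/1292 (b = (2309 + 2054)/(1436 + (-6*(1 - 4))*(8 - 1*16)) = 4363/(1436 + (-6*(-3))*(8 - 16)) = 4363/(1436 + 18*(-8)) = 4363/(1436 - 144) = 4363/1292 ≈ 3.3769)
81/2633 + b/2417 = 81/2633 + (4363/1292)/2417 = 81*(1/2633) + (4363/1292)*(1/2417) = 81/2633 + 4363/3122764 = 264431663/8222237612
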